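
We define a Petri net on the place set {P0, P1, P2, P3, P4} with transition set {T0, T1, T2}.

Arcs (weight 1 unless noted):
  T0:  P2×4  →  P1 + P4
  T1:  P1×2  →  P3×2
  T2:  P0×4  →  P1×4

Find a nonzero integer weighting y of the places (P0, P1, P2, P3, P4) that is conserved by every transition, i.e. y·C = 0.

y = (P0:4, P1:4, P2:1, P3:4, P4:0)

Incidence matrix C (rows=places, cols=transitions):
       T0   T1   T2
   P0   0    0   -4
   P1   1   -2    4
   P2  -4    0    0
   P3   0    2    0
   P4   1    0    0

Candidate y = [4, 4, 1, 4, 0]; check y·C column-wise:
  col T0: 4·0 + 4·1 + 1·-4 + 4·0 + 0·1 = 0
  col T1: 4·0 + 4·-2 + 1·0 + 4·2 = 0
  col T2: 4·-4 + 4·4 + 1·0 + 4·0 = 0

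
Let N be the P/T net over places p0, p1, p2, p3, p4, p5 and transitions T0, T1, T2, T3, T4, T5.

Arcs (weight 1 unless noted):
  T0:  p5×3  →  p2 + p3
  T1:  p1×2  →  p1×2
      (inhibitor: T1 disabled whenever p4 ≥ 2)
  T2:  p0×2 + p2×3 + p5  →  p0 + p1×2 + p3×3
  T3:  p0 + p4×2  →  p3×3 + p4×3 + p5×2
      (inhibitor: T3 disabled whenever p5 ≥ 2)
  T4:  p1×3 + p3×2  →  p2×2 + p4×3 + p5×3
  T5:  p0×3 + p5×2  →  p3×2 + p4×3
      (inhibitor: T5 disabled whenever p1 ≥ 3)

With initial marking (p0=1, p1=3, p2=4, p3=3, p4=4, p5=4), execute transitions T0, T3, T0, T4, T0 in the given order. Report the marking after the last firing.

step 1: fire T0:  (p0=1, p1=3, p2=4, p3=3, p4=4, p5=4) → (p0=1, p1=3, p2=5, p3=4, p4=4, p5=1)
step 2: fire T3:  (p0=1, p1=3, p2=5, p3=4, p4=4, p5=1) → (p0=0, p1=3, p2=5, p3=7, p4=5, p5=3)
step 3: fire T0:  (p0=0, p1=3, p2=5, p3=7, p4=5, p5=3) → (p0=0, p1=3, p2=6, p3=8, p4=5, p5=0)
step 4: fire T4:  (p0=0, p1=3, p2=6, p3=8, p4=5, p5=0) → (p0=0, p1=0, p2=8, p3=6, p4=8, p5=3)
step 5: fire T0:  (p0=0, p1=0, p2=8, p3=6, p4=8, p5=3) → (p0=0, p1=0, p2=9, p3=7, p4=8, p5=0)

(p0=0, p1=0, p2=9, p3=7, p4=8, p5=0)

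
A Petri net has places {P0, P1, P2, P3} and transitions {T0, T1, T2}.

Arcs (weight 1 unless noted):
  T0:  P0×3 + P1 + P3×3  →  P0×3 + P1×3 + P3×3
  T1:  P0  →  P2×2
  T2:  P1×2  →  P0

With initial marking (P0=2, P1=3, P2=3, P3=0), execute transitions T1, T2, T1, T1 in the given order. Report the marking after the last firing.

step 1: fire T1:  (P0=2, P1=3, P2=3, P3=0) → (P0=1, P1=3, P2=5, P3=0)
step 2: fire T2:  (P0=1, P1=3, P2=5, P3=0) → (P0=2, P1=1, P2=5, P3=0)
step 3: fire T1:  (P0=2, P1=1, P2=5, P3=0) → (P0=1, P1=1, P2=7, P3=0)
step 4: fire T1:  (P0=1, P1=1, P2=7, P3=0) → (P0=0, P1=1, P2=9, P3=0)

(P0=0, P1=1, P2=9, P3=0)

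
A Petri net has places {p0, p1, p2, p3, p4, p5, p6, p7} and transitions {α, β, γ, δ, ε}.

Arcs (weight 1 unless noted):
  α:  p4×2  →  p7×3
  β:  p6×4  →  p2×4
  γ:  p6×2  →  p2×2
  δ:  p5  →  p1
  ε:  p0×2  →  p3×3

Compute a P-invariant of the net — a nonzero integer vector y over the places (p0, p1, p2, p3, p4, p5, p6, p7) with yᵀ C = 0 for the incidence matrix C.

y = (p0:3, p1:0, p2:0, p3:2, p4:0, p5:0, p6:0, p7:0)

Incidence matrix C (rows=places, cols=transitions):
        α    β    γ    δ    ε
   p0   0    0    0    0   -2
   p1   0    0    0    1    0
   p2   0    4    2    0    0
   p3   0    0    0    0    3
   p4  -2    0    0    0    0
   p5   0    0    0   -1    0
   p6   0   -4   -2    0    0
   p7   3    0    0    0    0

Candidate y = [3, 0, 0, 2, 0, 0, 0, 0]; check y·C column-wise:
  col α: 3·0 + 2·0 + 0·-2 + 0·3 = 0
  col β: 3·0 + 0·4 + 2·0 + 0·-4 = 0
  col γ: 3·0 + 0·2 + 2·0 + 0·-2 = 0
  col δ: 3·0 + 0·1 + 2·0 + 0·-1 = 0
  col ε: 3·-2 + 2·3 = 0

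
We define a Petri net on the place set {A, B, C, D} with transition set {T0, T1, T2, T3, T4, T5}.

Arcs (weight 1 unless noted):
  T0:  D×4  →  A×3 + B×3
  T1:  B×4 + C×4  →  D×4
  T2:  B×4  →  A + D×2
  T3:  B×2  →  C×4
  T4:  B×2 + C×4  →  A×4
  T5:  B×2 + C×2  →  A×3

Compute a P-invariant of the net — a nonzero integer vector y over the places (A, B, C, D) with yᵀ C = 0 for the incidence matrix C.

y = (A:2, B:2, C:1, D:3)

Incidence matrix C (rows=places, cols=transitions):
       T0   T1   T2   T3   T4   T5
    A   3    0    1    0    4    3
    B   3   -4   -4   -2   -2   -2
    C   0   -4    0    4   -4   -2
    D  -4    4    2    0    0    0

Candidate y = [2, 2, 1, 3]; check y·C column-wise:
  col T0: 2·3 + 2·3 + 1·0 + 3·-4 = 0
  col T1: 2·0 + 2·-4 + 1·-4 + 3·4 = 0
  col T2: 2·1 + 2·-4 + 1·0 + 3·2 = 0
  col T3: 2·0 + 2·-2 + 1·4 + 3·0 = 0
  col T4: 2·4 + 2·-2 + 1·-4 + 3·0 = 0
  col T5: 2·3 + 2·-2 + 1·-2 + 3·0 = 0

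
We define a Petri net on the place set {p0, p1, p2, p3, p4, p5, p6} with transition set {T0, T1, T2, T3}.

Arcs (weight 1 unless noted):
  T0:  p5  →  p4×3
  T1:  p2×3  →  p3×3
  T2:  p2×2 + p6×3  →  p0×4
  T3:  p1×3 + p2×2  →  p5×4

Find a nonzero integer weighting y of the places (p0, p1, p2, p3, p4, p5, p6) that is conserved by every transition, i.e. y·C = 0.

Incidence matrix C (rows=places, cols=transitions):
       T0   T1   T2   T3
   p0   0    0    4    0
   p1   0    0    0   -3
   p2   0   -3   -2   -2
   p3   0    3    0    0
   p4   3    0    0    0
   p5  -1    0    0    4
   p6   0    0   -3    0

Candidate y = [3, -4, 6, 6, 0, 0, 0]; check y·C column-wise:
  col T0: 3·0 + -4·0 + 6·0 + 6·0 + 0·3 + 0·-1 = 0
  col T1: 3·0 + -4·0 + 6·-3 + 6·3 = 0
  col T2: 3·4 + -4·0 + 6·-2 + 6·0 + 0·-3 = 0
  col T3: 3·0 + -4·-3 + 6·-2 + 6·0 + 0·4 = 0

y = (p0:3, p1:-4, p2:6, p3:6, p4:0, p5:0, p6:0)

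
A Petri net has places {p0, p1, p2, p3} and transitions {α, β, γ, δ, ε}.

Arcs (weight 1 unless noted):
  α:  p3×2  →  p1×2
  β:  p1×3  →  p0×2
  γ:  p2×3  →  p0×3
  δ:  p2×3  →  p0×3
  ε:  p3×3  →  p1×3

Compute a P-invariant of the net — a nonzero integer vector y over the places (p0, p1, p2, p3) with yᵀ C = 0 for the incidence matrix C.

Incidence matrix C (rows=places, cols=transitions):
        α    β    γ    δ    ε
   p0   0    2    3    3    0
   p1   2   -3    0    0    3
   p2   0    0   -3   -3    0
   p3  -2    0    0    0   -3

Candidate y = [3, 2, 3, 2]; check y·C column-wise:
  col α: 3·0 + 2·2 + 3·0 + 2·-2 = 0
  col β: 3·2 + 2·-3 + 3·0 + 2·0 = 0
  col γ: 3·3 + 2·0 + 3·-3 + 2·0 = 0
  col δ: 3·3 + 2·0 + 3·-3 + 2·0 = 0
  col ε: 3·0 + 2·3 + 3·0 + 2·-3 = 0

y = (p0:3, p1:2, p2:3, p3:2)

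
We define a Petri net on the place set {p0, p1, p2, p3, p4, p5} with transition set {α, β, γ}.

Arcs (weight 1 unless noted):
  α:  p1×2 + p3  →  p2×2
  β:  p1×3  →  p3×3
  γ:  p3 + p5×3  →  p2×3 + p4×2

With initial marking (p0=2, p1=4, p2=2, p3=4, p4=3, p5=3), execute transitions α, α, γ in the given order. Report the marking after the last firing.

step 1: fire α:  (p0=2, p1=4, p2=2, p3=4, p4=3, p5=3) → (p0=2, p1=2, p2=4, p3=3, p4=3, p5=3)
step 2: fire α:  (p0=2, p1=2, p2=4, p3=3, p4=3, p5=3) → (p0=2, p1=0, p2=6, p3=2, p4=3, p5=3)
step 3: fire γ:  (p0=2, p1=0, p2=6, p3=2, p4=3, p5=3) → (p0=2, p1=0, p2=9, p3=1, p4=5, p5=0)

(p0=2, p1=0, p2=9, p3=1, p4=5, p5=0)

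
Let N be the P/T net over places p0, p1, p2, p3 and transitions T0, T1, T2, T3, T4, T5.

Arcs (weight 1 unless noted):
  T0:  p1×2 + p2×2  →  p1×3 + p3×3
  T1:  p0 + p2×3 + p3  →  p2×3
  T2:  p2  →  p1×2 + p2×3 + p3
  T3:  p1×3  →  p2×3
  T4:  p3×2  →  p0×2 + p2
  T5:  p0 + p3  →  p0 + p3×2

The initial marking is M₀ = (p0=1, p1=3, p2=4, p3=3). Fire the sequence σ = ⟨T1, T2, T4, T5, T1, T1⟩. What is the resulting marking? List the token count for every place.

(p0=0, p1=5, p2=7, p3=0)

step 1: fire T1:  (p0=1, p1=3, p2=4, p3=3) → (p0=0, p1=3, p2=4, p3=2)
step 2: fire T2:  (p0=0, p1=3, p2=4, p3=2) → (p0=0, p1=5, p2=6, p3=3)
step 3: fire T4:  (p0=0, p1=5, p2=6, p3=3) → (p0=2, p1=5, p2=7, p3=1)
step 4: fire T5:  (p0=2, p1=5, p2=7, p3=1) → (p0=2, p1=5, p2=7, p3=2)
step 5: fire T1:  (p0=2, p1=5, p2=7, p3=2) → (p0=1, p1=5, p2=7, p3=1)
step 6: fire T1:  (p0=1, p1=5, p2=7, p3=1) → (p0=0, p1=5, p2=7, p3=0)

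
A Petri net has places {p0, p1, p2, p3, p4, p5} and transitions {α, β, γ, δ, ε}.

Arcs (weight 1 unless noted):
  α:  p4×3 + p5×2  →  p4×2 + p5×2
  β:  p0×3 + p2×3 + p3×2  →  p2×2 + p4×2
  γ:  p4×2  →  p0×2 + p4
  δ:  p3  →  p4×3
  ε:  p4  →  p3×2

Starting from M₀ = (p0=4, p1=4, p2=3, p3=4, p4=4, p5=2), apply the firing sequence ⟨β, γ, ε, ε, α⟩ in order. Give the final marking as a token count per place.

(p0=3, p1=4, p2=2, p3=6, p4=2, p5=2)

step 1: fire β:  (p0=4, p1=4, p2=3, p3=4, p4=4, p5=2) → (p0=1, p1=4, p2=2, p3=2, p4=6, p5=2)
step 2: fire γ:  (p0=1, p1=4, p2=2, p3=2, p4=6, p5=2) → (p0=3, p1=4, p2=2, p3=2, p4=5, p5=2)
step 3: fire ε:  (p0=3, p1=4, p2=2, p3=2, p4=5, p5=2) → (p0=3, p1=4, p2=2, p3=4, p4=4, p5=2)
step 4: fire ε:  (p0=3, p1=4, p2=2, p3=4, p4=4, p5=2) → (p0=3, p1=4, p2=2, p3=6, p4=3, p5=2)
step 5: fire α:  (p0=3, p1=4, p2=2, p3=6, p4=3, p5=2) → (p0=3, p1=4, p2=2, p3=6, p4=2, p5=2)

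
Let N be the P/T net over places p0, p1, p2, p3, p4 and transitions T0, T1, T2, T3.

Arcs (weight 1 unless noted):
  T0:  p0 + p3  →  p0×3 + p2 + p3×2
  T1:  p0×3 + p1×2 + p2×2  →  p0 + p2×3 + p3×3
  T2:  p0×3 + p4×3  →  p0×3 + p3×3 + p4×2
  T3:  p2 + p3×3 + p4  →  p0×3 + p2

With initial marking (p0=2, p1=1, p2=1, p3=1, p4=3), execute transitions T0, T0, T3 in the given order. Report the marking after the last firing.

step 1: fire T0:  (p0=2, p1=1, p2=1, p3=1, p4=3) → (p0=4, p1=1, p2=2, p3=2, p4=3)
step 2: fire T0:  (p0=4, p1=1, p2=2, p3=2, p4=3) → (p0=6, p1=1, p2=3, p3=3, p4=3)
step 3: fire T3:  (p0=6, p1=1, p2=3, p3=3, p4=3) → (p0=9, p1=1, p2=3, p3=0, p4=2)

(p0=9, p1=1, p2=3, p3=0, p4=2)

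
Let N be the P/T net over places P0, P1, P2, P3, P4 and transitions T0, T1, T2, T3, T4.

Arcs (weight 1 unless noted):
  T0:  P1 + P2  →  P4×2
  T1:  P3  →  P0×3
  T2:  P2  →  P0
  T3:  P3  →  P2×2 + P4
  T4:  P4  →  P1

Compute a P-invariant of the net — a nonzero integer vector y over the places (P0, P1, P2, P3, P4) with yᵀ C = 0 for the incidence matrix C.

Incidence matrix C (rows=places, cols=transitions):
       T0   T1   T2   T3   T4
   P0   0    3    1    0    0
   P1  -1    0    0    0    1
   P2  -1    0   -1    2    0
   P3   0   -1    0   -1    0
   P4   2    0    0    1   -1

Candidate y = [1, 1, 1, 3, 1]; check y·C column-wise:
  col T0: 1·0 + 1·-1 + 1·-1 + 3·0 + 1·2 = 0
  col T1: 1·3 + 1·0 + 1·0 + 3·-1 + 1·0 = 0
  col T2: 1·1 + 1·0 + 1·-1 + 3·0 + 1·0 = 0
  col T3: 1·0 + 1·0 + 1·2 + 3·-1 + 1·1 = 0
  col T4: 1·0 + 1·1 + 1·0 + 3·0 + 1·-1 = 0

y = (P0:1, P1:1, P2:1, P3:3, P4:1)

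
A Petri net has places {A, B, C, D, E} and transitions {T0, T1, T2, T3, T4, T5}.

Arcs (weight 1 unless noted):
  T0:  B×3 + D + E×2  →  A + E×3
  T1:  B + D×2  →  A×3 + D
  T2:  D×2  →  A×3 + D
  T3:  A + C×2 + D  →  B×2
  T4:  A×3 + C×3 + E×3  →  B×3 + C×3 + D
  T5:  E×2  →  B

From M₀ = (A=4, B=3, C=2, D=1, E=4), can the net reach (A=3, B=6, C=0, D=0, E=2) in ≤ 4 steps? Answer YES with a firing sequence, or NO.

step 1: fire T3:  (A=4, B=3, C=2, D=1, E=4) → (A=3, B=5, C=0, D=0, E=4)
step 2: fire T5:  (A=3, B=5, C=0, D=0, E=4) → (A=3, B=6, C=0, D=0, E=2)

YES — reachable via ⟨T3, T5⟩ (2 firings)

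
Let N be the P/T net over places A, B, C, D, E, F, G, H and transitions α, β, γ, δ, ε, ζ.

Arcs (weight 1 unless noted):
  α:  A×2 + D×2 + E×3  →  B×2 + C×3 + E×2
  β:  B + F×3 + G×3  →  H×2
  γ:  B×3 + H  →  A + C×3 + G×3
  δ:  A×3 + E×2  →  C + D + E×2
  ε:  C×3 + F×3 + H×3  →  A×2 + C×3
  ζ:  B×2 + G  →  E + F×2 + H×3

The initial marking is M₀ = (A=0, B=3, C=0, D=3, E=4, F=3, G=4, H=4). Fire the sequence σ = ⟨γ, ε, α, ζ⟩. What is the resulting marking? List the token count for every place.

(A=1, B=0, C=6, D=1, E=4, F=2, G=6, H=3)

step 1: fire γ:  (A=0, B=3, C=0, D=3, E=4, F=3, G=4, H=4) → (A=1, B=0, C=3, D=3, E=4, F=3, G=7, H=3)
step 2: fire ε:  (A=1, B=0, C=3, D=3, E=4, F=3, G=7, H=3) → (A=3, B=0, C=3, D=3, E=4, F=0, G=7, H=0)
step 3: fire α:  (A=3, B=0, C=3, D=3, E=4, F=0, G=7, H=0) → (A=1, B=2, C=6, D=1, E=3, F=0, G=7, H=0)
step 4: fire ζ:  (A=1, B=2, C=6, D=1, E=3, F=0, G=7, H=0) → (A=1, B=0, C=6, D=1, E=4, F=2, G=6, H=3)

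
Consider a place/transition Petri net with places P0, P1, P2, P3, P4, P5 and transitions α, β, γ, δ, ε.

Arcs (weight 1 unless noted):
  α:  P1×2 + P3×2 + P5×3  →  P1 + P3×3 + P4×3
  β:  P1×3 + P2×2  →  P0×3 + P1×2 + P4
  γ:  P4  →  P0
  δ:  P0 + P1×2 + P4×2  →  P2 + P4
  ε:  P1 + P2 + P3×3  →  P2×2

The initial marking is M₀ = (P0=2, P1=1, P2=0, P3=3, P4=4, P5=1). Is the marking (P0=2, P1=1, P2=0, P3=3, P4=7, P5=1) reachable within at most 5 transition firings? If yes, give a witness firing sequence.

NO — not reachable within 5 firings

depth 0: 1 marking
depth 1: 2 markings reached so far
depth 2: 3 markings reached so far
depth 3: 4 markings reached so far
depth 4: 5 markings reached so far
depth 5: 5 markings reached so far
(frontier empty at depth 5; search complete)
target is not among the 5 markings reachable within 5 steps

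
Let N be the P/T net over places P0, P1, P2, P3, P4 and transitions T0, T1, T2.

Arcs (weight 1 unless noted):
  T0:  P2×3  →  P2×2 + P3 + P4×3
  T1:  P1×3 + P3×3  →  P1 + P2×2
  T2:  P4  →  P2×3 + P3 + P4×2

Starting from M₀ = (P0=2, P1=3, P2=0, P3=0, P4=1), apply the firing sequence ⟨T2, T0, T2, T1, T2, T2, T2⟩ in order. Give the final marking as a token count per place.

step 1: fire T2:  (P0=2, P1=3, P2=0, P3=0, P4=1) → (P0=2, P1=3, P2=3, P3=1, P4=2)
step 2: fire T0:  (P0=2, P1=3, P2=3, P3=1, P4=2) → (P0=2, P1=3, P2=2, P3=2, P4=5)
step 3: fire T2:  (P0=2, P1=3, P2=2, P3=2, P4=5) → (P0=2, P1=3, P2=5, P3=3, P4=6)
step 4: fire T1:  (P0=2, P1=3, P2=5, P3=3, P4=6) → (P0=2, P1=1, P2=7, P3=0, P4=6)
step 5: fire T2:  (P0=2, P1=1, P2=7, P3=0, P4=6) → (P0=2, P1=1, P2=10, P3=1, P4=7)
step 6: fire T2:  (P0=2, P1=1, P2=10, P3=1, P4=7) → (P0=2, P1=1, P2=13, P3=2, P4=8)
step 7: fire T2:  (P0=2, P1=1, P2=13, P3=2, P4=8) → (P0=2, P1=1, P2=16, P3=3, P4=9)

(P0=2, P1=1, P2=16, P3=3, P4=9)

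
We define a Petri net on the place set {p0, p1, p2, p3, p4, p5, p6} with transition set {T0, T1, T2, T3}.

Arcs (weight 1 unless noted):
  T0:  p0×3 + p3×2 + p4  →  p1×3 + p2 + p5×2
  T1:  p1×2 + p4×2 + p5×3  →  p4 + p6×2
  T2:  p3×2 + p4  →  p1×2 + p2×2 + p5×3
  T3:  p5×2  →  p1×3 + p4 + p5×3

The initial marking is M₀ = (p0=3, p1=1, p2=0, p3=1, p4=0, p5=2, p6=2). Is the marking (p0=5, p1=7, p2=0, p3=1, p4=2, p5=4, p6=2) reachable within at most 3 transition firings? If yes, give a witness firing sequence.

NO — not reachable within 3 firings

depth 0: 1 marking
depth 1: 2 markings reached so far
depth 2: 3 markings reached so far
depth 3: 5 markings reached so far
target is not among the 5 markings reachable within 3 steps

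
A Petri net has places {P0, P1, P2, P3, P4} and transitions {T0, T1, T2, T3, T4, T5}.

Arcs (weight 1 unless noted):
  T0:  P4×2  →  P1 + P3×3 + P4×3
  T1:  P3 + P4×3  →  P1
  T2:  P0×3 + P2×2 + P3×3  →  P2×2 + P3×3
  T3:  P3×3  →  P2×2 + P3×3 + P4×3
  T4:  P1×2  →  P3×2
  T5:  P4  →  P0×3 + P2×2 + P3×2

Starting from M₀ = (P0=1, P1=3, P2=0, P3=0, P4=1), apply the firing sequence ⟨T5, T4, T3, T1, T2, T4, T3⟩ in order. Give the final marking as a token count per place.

(P0=1, P1=0, P2=6, P3=5, P4=3)

step 1: fire T5:  (P0=1, P1=3, P2=0, P3=0, P4=1) → (P0=4, P1=3, P2=2, P3=2, P4=0)
step 2: fire T4:  (P0=4, P1=3, P2=2, P3=2, P4=0) → (P0=4, P1=1, P2=2, P3=4, P4=0)
step 3: fire T3:  (P0=4, P1=1, P2=2, P3=4, P4=0) → (P0=4, P1=1, P2=4, P3=4, P4=3)
step 4: fire T1:  (P0=4, P1=1, P2=4, P3=4, P4=3) → (P0=4, P1=2, P2=4, P3=3, P4=0)
step 5: fire T2:  (P0=4, P1=2, P2=4, P3=3, P4=0) → (P0=1, P1=2, P2=4, P3=3, P4=0)
step 6: fire T4:  (P0=1, P1=2, P2=4, P3=3, P4=0) → (P0=1, P1=0, P2=4, P3=5, P4=0)
step 7: fire T3:  (P0=1, P1=0, P2=4, P3=5, P4=0) → (P0=1, P1=0, P2=6, P3=5, P4=3)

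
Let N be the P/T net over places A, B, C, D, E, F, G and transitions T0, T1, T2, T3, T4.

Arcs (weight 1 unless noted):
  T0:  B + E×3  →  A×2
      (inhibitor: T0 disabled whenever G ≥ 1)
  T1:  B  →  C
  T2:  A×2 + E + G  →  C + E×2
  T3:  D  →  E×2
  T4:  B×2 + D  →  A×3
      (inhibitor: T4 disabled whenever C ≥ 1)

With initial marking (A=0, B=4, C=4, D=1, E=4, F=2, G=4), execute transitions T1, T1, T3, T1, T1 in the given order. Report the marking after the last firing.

(A=0, B=0, C=8, D=0, E=6, F=2, G=4)

step 1: fire T1:  (A=0, B=4, C=4, D=1, E=4, F=2, G=4) → (A=0, B=3, C=5, D=1, E=4, F=2, G=4)
step 2: fire T1:  (A=0, B=3, C=5, D=1, E=4, F=2, G=4) → (A=0, B=2, C=6, D=1, E=4, F=2, G=4)
step 3: fire T3:  (A=0, B=2, C=6, D=1, E=4, F=2, G=4) → (A=0, B=2, C=6, D=0, E=6, F=2, G=4)
step 4: fire T1:  (A=0, B=2, C=6, D=0, E=6, F=2, G=4) → (A=0, B=1, C=7, D=0, E=6, F=2, G=4)
step 5: fire T1:  (A=0, B=1, C=7, D=0, E=6, F=2, G=4) → (A=0, B=0, C=8, D=0, E=6, F=2, G=4)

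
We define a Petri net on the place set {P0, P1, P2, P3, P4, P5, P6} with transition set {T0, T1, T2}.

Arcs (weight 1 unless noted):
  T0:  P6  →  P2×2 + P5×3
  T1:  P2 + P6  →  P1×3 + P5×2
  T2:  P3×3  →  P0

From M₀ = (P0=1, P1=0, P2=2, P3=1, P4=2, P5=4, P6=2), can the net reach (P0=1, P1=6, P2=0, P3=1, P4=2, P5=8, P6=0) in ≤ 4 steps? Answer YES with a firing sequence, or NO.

YES — reachable via ⟨T1, T1⟩ (2 firings)

step 1: fire T1:  (P0=1, P1=0, P2=2, P3=1, P4=2, P5=4, P6=2) → (P0=1, P1=3, P2=1, P3=1, P4=2, P5=6, P6=1)
step 2: fire T1:  (P0=1, P1=3, P2=1, P3=1, P4=2, P5=6, P6=1) → (P0=1, P1=6, P2=0, P3=1, P4=2, P5=8, P6=0)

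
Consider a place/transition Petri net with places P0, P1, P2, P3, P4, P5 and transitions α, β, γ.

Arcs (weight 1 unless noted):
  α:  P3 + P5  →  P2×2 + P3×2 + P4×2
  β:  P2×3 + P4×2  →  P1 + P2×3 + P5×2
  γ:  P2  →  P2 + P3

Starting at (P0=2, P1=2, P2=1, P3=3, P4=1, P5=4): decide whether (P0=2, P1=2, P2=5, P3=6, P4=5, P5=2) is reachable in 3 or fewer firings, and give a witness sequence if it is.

YES — reachable via ⟨α, α, γ⟩ (3 firings)

step 1: fire α:  (P0=2, P1=2, P2=1, P3=3, P4=1, P5=4) → (P0=2, P1=2, P2=3, P3=4, P4=3, P5=3)
step 2: fire α:  (P0=2, P1=2, P2=3, P3=4, P4=3, P5=3) → (P0=2, P1=2, P2=5, P3=5, P4=5, P5=2)
step 3: fire γ:  (P0=2, P1=2, P2=5, P3=5, P4=5, P5=2) → (P0=2, P1=2, P2=5, P3=6, P4=5, P5=2)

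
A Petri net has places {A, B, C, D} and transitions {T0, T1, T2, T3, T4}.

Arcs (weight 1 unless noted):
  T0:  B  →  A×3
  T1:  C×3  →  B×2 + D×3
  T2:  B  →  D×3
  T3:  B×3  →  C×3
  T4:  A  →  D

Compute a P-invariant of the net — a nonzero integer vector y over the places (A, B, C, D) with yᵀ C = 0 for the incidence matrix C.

y = (A:1, B:3, C:3, D:1)

Incidence matrix C (rows=places, cols=transitions):
       T0   T1   T2   T3   T4
    A   3    0    0    0   -1
    B  -1    2   -1   -3    0
    C   0   -3    0    3    0
    D   0    3    3    0    1

Candidate y = [1, 3, 3, 1]; check y·C column-wise:
  col T0: 1·3 + 3·-1 + 3·0 + 1·0 = 0
  col T1: 1·0 + 3·2 + 3·-3 + 1·3 = 0
  col T2: 1·0 + 3·-1 + 3·0 + 1·3 = 0
  col T3: 1·0 + 3·-3 + 3·3 + 1·0 = 0
  col T4: 1·-1 + 3·0 + 3·0 + 1·1 = 0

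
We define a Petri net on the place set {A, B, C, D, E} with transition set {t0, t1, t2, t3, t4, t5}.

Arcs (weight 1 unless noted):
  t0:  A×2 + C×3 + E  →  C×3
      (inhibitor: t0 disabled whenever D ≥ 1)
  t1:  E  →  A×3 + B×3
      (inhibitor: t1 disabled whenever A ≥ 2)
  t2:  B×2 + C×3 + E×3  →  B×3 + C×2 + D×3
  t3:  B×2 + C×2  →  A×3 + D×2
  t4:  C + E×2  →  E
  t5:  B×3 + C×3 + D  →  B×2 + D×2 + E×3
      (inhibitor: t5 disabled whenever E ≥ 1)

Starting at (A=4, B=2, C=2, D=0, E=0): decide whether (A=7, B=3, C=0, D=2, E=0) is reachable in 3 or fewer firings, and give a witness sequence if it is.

NO — not reachable within 3 firings

depth 0: 1 marking
depth 1: 2 markings reached so far
depth 2: 2 markings reached so far
(frontier empty at depth 2; search complete)
target is not among the 2 markings reachable within 3 steps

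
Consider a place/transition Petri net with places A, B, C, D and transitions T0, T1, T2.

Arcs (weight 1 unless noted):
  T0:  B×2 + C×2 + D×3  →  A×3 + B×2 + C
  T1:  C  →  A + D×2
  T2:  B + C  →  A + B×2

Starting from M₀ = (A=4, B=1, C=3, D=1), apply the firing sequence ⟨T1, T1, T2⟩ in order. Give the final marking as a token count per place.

(A=7, B=2, C=0, D=5)

step 1: fire T1:  (A=4, B=1, C=3, D=1) → (A=5, B=1, C=2, D=3)
step 2: fire T1:  (A=5, B=1, C=2, D=3) → (A=6, B=1, C=1, D=5)
step 3: fire T2:  (A=6, B=1, C=1, D=5) → (A=7, B=2, C=0, D=5)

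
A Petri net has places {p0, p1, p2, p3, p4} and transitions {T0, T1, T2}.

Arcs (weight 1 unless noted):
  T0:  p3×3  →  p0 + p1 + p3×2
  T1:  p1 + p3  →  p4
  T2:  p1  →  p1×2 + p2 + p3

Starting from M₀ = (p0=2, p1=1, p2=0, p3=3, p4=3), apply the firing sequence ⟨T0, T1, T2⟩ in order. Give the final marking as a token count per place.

(p0=3, p1=2, p2=1, p3=2, p4=4)

step 1: fire T0:  (p0=2, p1=1, p2=0, p3=3, p4=3) → (p0=3, p1=2, p2=0, p3=2, p4=3)
step 2: fire T1:  (p0=3, p1=2, p2=0, p3=2, p4=3) → (p0=3, p1=1, p2=0, p3=1, p4=4)
step 3: fire T2:  (p0=3, p1=1, p2=0, p3=1, p4=4) → (p0=3, p1=2, p2=1, p3=2, p4=4)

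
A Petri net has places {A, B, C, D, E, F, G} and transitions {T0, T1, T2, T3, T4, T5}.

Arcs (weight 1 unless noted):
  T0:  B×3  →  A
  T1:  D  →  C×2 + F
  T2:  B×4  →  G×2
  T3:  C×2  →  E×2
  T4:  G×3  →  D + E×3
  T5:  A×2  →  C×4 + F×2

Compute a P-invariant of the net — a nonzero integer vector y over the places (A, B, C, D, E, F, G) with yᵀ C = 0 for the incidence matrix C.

Incidence matrix C (rows=places, cols=transitions):
       T0   T1   T2   T3   T4   T5
    A   1    0    0    0    0   -2
    B  -3    0   -4    0    0    0
    C   0    2    0   -2    0    4
    D   0   -1    0    0    1    0
    E   0    0    0    2    3    0
    F   0    1    0    0    0    2
    G   0    0    2    0   -3    0

Candidate y = [3, 1, 1, 3, 1, 1, 2]; check y·C column-wise:
  col T0: 3·1 + 1·-3 + 1·0 + 3·0 + 1·0 + 1·0 + 2·0 = 0
  col T1: 3·0 + 1·0 + 1·2 + 3·-1 + 1·0 + 1·1 + 2·0 = 0
  col T2: 3·0 + 1·-4 + 1·0 + 3·0 + 1·0 + 1·0 + 2·2 = 0
  col T3: 3·0 + 1·0 + 1·-2 + 3·0 + 1·2 + 1·0 + 2·0 = 0
  col T4: 3·0 + 1·0 + 1·0 + 3·1 + 1·3 + 1·0 + 2·-3 = 0
  col T5: 3·-2 + 1·0 + 1·4 + 3·0 + 1·0 + 1·2 + 2·0 = 0

y = (A:3, B:1, C:1, D:3, E:1, F:1, G:2)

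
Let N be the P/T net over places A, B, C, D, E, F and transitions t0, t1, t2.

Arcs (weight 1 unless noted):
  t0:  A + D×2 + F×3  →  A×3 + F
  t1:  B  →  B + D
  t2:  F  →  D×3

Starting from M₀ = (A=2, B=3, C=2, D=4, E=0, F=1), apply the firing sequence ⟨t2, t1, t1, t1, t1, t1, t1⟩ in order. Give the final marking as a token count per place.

(A=2, B=3, C=2, D=13, E=0, F=0)

step 1: fire t2:  (A=2, B=3, C=2, D=4, E=0, F=1) → (A=2, B=3, C=2, D=7, E=0, F=0)
step 2: fire t1:  (A=2, B=3, C=2, D=7, E=0, F=0) → (A=2, B=3, C=2, D=8, E=0, F=0)
step 3: fire t1:  (A=2, B=3, C=2, D=8, E=0, F=0) → (A=2, B=3, C=2, D=9, E=0, F=0)
step 4: fire t1:  (A=2, B=3, C=2, D=9, E=0, F=0) → (A=2, B=3, C=2, D=10, E=0, F=0)
step 5: fire t1:  (A=2, B=3, C=2, D=10, E=0, F=0) → (A=2, B=3, C=2, D=11, E=0, F=0)
step 6: fire t1:  (A=2, B=3, C=2, D=11, E=0, F=0) → (A=2, B=3, C=2, D=12, E=0, F=0)
step 7: fire t1:  (A=2, B=3, C=2, D=12, E=0, F=0) → (A=2, B=3, C=2, D=13, E=0, F=0)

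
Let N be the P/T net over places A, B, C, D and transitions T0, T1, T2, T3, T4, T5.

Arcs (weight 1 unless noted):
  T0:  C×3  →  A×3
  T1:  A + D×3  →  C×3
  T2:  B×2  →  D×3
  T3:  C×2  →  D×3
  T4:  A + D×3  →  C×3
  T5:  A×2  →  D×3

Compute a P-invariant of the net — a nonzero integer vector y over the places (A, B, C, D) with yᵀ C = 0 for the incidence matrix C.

y = (A:3, B:3, C:3, D:2)

Incidence matrix C (rows=places, cols=transitions):
       T0   T1   T2   T3   T4   T5
    A   3   -1    0    0   -1   -2
    B   0    0   -2    0    0    0
    C  -3    3    0   -2    3    0
    D   0   -3    3    3   -3    3

Candidate y = [3, 3, 3, 2]; check y·C column-wise:
  col T0: 3·3 + 3·0 + 3·-3 + 2·0 = 0
  col T1: 3·-1 + 3·0 + 3·3 + 2·-3 = 0
  col T2: 3·0 + 3·-2 + 3·0 + 2·3 = 0
  col T3: 3·0 + 3·0 + 3·-2 + 2·3 = 0
  col T4: 3·-1 + 3·0 + 3·3 + 2·-3 = 0
  col T5: 3·-2 + 3·0 + 3·0 + 2·3 = 0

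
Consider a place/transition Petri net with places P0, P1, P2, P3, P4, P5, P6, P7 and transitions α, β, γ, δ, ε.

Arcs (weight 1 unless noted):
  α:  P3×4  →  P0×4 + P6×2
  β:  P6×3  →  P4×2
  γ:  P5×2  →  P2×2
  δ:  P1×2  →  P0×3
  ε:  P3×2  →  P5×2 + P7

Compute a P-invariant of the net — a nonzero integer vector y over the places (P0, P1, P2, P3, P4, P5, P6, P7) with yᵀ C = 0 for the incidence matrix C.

Incidence matrix C (rows=places, cols=transitions):
        α    β    γ    δ    ε
   P0   4    0    0    3    0
   P1   0    0    0   -2    0
   P2   0    0    2    0    0
   P3  -4    0    0    0   -2
   P4   0    2    0    0    0
   P5   0    0   -2    0    2
   P6   2   -3    0    0    0
   P7   0    0    0    0    1

Candidate y = [2, 3, 2, 2, 0, 2, 0, 0]; check y·C column-wise:
  col α: 2·4 + 3·0 + 2·0 + 2·-4 + 2·0 + 0·2 = 0
  col β: 2·0 + 3·0 + 2·0 + 2·0 + 0·2 + 2·0 + 0·-3 = 0
  col γ: 2·0 + 3·0 + 2·2 + 2·0 + 2·-2 = 0
  col δ: 2·3 + 3·-2 + 2·0 + 2·0 + 2·0 = 0
  col ε: 2·0 + 3·0 + 2·0 + 2·-2 + 2·2 + 0·1 = 0

y = (P0:2, P1:3, P2:2, P3:2, P4:0, P5:2, P6:0, P7:0)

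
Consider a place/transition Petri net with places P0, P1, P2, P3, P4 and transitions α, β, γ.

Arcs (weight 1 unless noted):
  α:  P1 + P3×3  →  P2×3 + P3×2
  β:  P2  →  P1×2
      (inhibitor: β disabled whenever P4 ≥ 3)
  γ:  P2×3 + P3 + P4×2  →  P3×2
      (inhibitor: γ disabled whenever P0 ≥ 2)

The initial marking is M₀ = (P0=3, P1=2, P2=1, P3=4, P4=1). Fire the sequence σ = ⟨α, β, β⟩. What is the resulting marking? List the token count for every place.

(P0=3, P1=5, P2=2, P3=3, P4=1)

step 1: fire α:  (P0=3, P1=2, P2=1, P3=4, P4=1) → (P0=3, P1=1, P2=4, P3=3, P4=1)
step 2: fire β:  (P0=3, P1=1, P2=4, P3=3, P4=1) → (P0=3, P1=3, P2=3, P3=3, P4=1)
step 3: fire β:  (P0=3, P1=3, P2=3, P3=3, P4=1) → (P0=3, P1=5, P2=2, P3=3, P4=1)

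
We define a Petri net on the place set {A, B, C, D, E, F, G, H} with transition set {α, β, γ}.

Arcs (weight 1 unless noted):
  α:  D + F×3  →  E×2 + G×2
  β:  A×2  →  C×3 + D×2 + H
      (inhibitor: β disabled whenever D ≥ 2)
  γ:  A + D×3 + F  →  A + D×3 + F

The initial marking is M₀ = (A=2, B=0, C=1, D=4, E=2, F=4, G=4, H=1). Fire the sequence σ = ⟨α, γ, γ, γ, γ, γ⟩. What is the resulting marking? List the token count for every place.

step 1: fire α:  (A=2, B=0, C=1, D=4, E=2, F=4, G=4, H=1) → (A=2, B=0, C=1, D=3, E=4, F=1, G=6, H=1)
step 2: fire γ:  (A=2, B=0, C=1, D=3, E=4, F=1, G=6, H=1) → (A=2, B=0, C=1, D=3, E=4, F=1, G=6, H=1)
step 3: fire γ:  (A=2, B=0, C=1, D=3, E=4, F=1, G=6, H=1) → (A=2, B=0, C=1, D=3, E=4, F=1, G=6, H=1)
step 4: fire γ:  (A=2, B=0, C=1, D=3, E=4, F=1, G=6, H=1) → (A=2, B=0, C=1, D=3, E=4, F=1, G=6, H=1)
step 5: fire γ:  (A=2, B=0, C=1, D=3, E=4, F=1, G=6, H=1) → (A=2, B=0, C=1, D=3, E=4, F=1, G=6, H=1)
step 6: fire γ:  (A=2, B=0, C=1, D=3, E=4, F=1, G=6, H=1) → (A=2, B=0, C=1, D=3, E=4, F=1, G=6, H=1)

(A=2, B=0, C=1, D=3, E=4, F=1, G=6, H=1)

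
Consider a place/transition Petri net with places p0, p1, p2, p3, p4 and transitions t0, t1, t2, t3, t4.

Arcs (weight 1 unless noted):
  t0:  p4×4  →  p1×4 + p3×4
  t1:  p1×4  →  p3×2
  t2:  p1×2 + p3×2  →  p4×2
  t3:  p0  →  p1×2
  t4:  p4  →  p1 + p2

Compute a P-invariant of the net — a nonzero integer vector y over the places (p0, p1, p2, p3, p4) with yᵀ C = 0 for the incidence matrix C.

y = (p0:2, p1:1, p2:2, p3:2, p4:3)

Incidence matrix C (rows=places, cols=transitions):
       t0   t1   t2   t3   t4
   p0   0    0    0   -1    0
   p1   4   -4   -2    2    1
   p2   0    0    0    0    1
   p3   4    2   -2    0    0
   p4  -4    0    2    0   -1

Candidate y = [2, 1, 2, 2, 3]; check y·C column-wise:
  col t0: 2·0 + 1·4 + 2·0 + 2·4 + 3·-4 = 0
  col t1: 2·0 + 1·-4 + 2·0 + 2·2 + 3·0 = 0
  col t2: 2·0 + 1·-2 + 2·0 + 2·-2 + 3·2 = 0
  col t3: 2·-1 + 1·2 + 2·0 + 2·0 + 3·0 = 0
  col t4: 2·0 + 1·1 + 2·1 + 2·0 + 3·-1 = 0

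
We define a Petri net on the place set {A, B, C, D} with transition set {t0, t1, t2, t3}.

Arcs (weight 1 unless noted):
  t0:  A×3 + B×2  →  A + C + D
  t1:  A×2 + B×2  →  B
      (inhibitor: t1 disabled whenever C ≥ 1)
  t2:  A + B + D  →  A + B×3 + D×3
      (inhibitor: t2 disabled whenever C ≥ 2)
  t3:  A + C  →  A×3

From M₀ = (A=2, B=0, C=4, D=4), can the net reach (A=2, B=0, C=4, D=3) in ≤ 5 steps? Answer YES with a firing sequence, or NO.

NO — not reachable within 5 firings

depth 0: 1 marking
depth 1: 2 markings reached so far
depth 2: 3 markings reached so far
depth 3: 4 markings reached so far
depth 4: 5 markings reached so far
depth 5: 5 markings reached so far
(frontier empty at depth 5; search complete)
target is not among the 5 markings reachable within 5 steps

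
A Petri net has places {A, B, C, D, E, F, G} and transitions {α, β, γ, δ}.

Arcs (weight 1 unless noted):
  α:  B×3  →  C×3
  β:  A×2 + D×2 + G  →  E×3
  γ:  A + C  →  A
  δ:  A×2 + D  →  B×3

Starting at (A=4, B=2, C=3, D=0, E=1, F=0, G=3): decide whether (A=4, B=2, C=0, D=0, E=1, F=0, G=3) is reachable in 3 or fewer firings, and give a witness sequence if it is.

step 1: fire γ:  (A=4, B=2, C=3, D=0, E=1, F=0, G=3) → (A=4, B=2, C=2, D=0, E=1, F=0, G=3)
step 2: fire γ:  (A=4, B=2, C=2, D=0, E=1, F=0, G=3) → (A=4, B=2, C=1, D=0, E=1, F=0, G=3)
step 3: fire γ:  (A=4, B=2, C=1, D=0, E=1, F=0, G=3) → (A=4, B=2, C=0, D=0, E=1, F=0, G=3)

YES — reachable via ⟨γ, γ, γ⟩ (3 firings)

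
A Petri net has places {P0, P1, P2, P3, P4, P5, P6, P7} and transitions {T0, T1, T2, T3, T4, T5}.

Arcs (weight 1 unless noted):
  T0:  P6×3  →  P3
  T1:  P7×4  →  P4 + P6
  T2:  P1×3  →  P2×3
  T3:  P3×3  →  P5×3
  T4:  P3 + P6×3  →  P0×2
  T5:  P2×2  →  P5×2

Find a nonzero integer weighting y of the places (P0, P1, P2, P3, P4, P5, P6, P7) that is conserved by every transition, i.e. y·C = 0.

y = (P0:3, P1:3, P2:3, P3:3, P4:-1, P5:3, P6:1, P7:0)

Incidence matrix C (rows=places, cols=transitions):
       T0   T1   T2   T3   T4   T5
   P0   0    0    0    0    2    0
   P1   0    0   -3    0    0    0
   P2   0    0    3    0    0   -2
   P3   1    0    0   -3   -1    0
   P4   0    1    0    0    0    0
   P5   0    0    0    3    0    2
   P6  -3    1    0    0   -3    0
   P7   0   -4    0    0    0    0

Candidate y = [3, 3, 3, 3, -1, 3, 1, 0]; check y·C column-wise:
  col T0: 3·0 + 3·0 + 3·0 + 3·1 + -1·0 + 3·0 + 1·-3 = 0
  col T1: 3·0 + 3·0 + 3·0 + 3·0 + -1·1 + 3·0 + 1·1 + 0·-4 = 0
  col T2: 3·0 + 3·-3 + 3·3 + 3·0 + -1·0 + 3·0 + 1·0 = 0
  col T3: 3·0 + 3·0 + 3·0 + 3·-3 + -1·0 + 3·3 + 1·0 = 0
  col T4: 3·2 + 3·0 + 3·0 + 3·-1 + -1·0 + 3·0 + 1·-3 = 0
  col T5: 3·0 + 3·0 + 3·-2 + 3·0 + -1·0 + 3·2 + 1·0 = 0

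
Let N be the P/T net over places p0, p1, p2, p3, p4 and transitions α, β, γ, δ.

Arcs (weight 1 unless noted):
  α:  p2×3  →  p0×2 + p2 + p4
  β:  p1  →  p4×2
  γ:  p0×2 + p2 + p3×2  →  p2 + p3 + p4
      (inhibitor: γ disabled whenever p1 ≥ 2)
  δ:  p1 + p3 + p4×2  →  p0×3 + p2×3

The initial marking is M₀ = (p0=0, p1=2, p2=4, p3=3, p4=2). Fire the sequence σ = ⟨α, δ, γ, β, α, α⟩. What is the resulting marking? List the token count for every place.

step 1: fire α:  (p0=0, p1=2, p2=4, p3=3, p4=2) → (p0=2, p1=2, p2=2, p3=3, p4=3)
step 2: fire δ:  (p0=2, p1=2, p2=2, p3=3, p4=3) → (p0=5, p1=1, p2=5, p3=2, p4=1)
step 3: fire γ:  (p0=5, p1=1, p2=5, p3=2, p4=1) → (p0=3, p1=1, p2=5, p3=1, p4=2)
step 4: fire β:  (p0=3, p1=1, p2=5, p3=1, p4=2) → (p0=3, p1=0, p2=5, p3=1, p4=4)
step 5: fire α:  (p0=3, p1=0, p2=5, p3=1, p4=4) → (p0=5, p1=0, p2=3, p3=1, p4=5)
step 6: fire α:  (p0=5, p1=0, p2=3, p3=1, p4=5) → (p0=7, p1=0, p2=1, p3=1, p4=6)

(p0=7, p1=0, p2=1, p3=1, p4=6)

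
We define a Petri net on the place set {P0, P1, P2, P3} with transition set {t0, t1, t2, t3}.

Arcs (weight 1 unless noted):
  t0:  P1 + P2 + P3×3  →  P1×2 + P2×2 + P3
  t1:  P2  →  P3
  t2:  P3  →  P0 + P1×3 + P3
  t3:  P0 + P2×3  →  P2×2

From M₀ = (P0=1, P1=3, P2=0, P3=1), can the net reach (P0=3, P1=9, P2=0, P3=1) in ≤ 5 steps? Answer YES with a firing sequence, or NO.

YES — reachable via ⟨t2, t2⟩ (2 firings)

step 1: fire t2:  (P0=1, P1=3, P2=0, P3=1) → (P0=2, P1=6, P2=0, P3=1)
step 2: fire t2:  (P0=2, P1=6, P2=0, P3=1) → (P0=3, P1=9, P2=0, P3=1)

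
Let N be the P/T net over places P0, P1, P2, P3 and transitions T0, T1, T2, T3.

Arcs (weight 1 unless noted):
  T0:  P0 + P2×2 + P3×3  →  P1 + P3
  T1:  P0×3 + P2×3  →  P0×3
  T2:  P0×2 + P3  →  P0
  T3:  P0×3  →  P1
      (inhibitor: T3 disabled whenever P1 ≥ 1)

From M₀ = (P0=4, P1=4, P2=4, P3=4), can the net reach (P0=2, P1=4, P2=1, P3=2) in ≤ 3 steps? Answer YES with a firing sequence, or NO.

step 1: fire T1:  (P0=4, P1=4, P2=4, P3=4) → (P0=4, P1=4, P2=1, P3=4)
step 2: fire T2:  (P0=4, P1=4, P2=1, P3=4) → (P0=3, P1=4, P2=1, P3=3)
step 3: fire T2:  (P0=3, P1=4, P2=1, P3=3) → (P0=2, P1=4, P2=1, P3=2)

YES — reachable via ⟨T1, T2, T2⟩ (3 firings)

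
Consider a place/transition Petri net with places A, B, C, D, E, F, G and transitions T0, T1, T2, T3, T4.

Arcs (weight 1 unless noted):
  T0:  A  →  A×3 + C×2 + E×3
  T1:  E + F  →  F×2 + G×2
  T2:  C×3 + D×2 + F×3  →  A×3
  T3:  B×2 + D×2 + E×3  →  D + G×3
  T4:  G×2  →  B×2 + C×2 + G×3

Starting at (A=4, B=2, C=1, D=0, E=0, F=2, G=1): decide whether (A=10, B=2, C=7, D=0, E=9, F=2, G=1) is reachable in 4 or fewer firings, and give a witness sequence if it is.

step 1: fire T0:  (A=4, B=2, C=1, D=0, E=0, F=2, G=1) → (A=6, B=2, C=3, D=0, E=3, F=2, G=1)
step 2: fire T0:  (A=6, B=2, C=3, D=0, E=3, F=2, G=1) → (A=8, B=2, C=5, D=0, E=6, F=2, G=1)
step 3: fire T0:  (A=8, B=2, C=5, D=0, E=6, F=2, G=1) → (A=10, B=2, C=7, D=0, E=9, F=2, G=1)

YES — reachable via ⟨T0, T0, T0⟩ (3 firings)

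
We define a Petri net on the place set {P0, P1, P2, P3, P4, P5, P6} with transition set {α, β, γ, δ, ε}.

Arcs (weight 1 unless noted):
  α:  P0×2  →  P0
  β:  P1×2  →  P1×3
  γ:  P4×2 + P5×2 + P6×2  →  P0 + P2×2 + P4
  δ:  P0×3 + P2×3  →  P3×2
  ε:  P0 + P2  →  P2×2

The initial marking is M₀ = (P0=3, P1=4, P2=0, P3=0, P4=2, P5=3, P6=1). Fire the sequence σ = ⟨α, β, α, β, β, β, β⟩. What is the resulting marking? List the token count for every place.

(P0=1, P1=9, P2=0, P3=0, P4=2, P5=3, P6=1)

step 1: fire α:  (P0=3, P1=4, P2=0, P3=0, P4=2, P5=3, P6=1) → (P0=2, P1=4, P2=0, P3=0, P4=2, P5=3, P6=1)
step 2: fire β:  (P0=2, P1=4, P2=0, P3=0, P4=2, P5=3, P6=1) → (P0=2, P1=5, P2=0, P3=0, P4=2, P5=3, P6=1)
step 3: fire α:  (P0=2, P1=5, P2=0, P3=0, P4=2, P5=3, P6=1) → (P0=1, P1=5, P2=0, P3=0, P4=2, P5=3, P6=1)
step 4: fire β:  (P0=1, P1=5, P2=0, P3=0, P4=2, P5=3, P6=1) → (P0=1, P1=6, P2=0, P3=0, P4=2, P5=3, P6=1)
step 5: fire β:  (P0=1, P1=6, P2=0, P3=0, P4=2, P5=3, P6=1) → (P0=1, P1=7, P2=0, P3=0, P4=2, P5=3, P6=1)
step 6: fire β:  (P0=1, P1=7, P2=0, P3=0, P4=2, P5=3, P6=1) → (P0=1, P1=8, P2=0, P3=0, P4=2, P5=3, P6=1)
step 7: fire β:  (P0=1, P1=8, P2=0, P3=0, P4=2, P5=3, P6=1) → (P0=1, P1=9, P2=0, P3=0, P4=2, P5=3, P6=1)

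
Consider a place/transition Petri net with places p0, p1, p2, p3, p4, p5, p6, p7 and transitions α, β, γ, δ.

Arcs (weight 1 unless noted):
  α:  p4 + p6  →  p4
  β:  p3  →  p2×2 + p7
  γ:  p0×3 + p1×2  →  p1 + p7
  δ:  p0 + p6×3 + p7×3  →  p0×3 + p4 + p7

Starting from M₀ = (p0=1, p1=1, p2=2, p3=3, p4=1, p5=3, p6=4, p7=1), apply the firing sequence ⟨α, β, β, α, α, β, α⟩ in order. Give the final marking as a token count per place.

step 1: fire α:  (p0=1, p1=1, p2=2, p3=3, p4=1, p5=3, p6=4, p7=1) → (p0=1, p1=1, p2=2, p3=3, p4=1, p5=3, p6=3, p7=1)
step 2: fire β:  (p0=1, p1=1, p2=2, p3=3, p4=1, p5=3, p6=3, p7=1) → (p0=1, p1=1, p2=4, p3=2, p4=1, p5=3, p6=3, p7=2)
step 3: fire β:  (p0=1, p1=1, p2=4, p3=2, p4=1, p5=3, p6=3, p7=2) → (p0=1, p1=1, p2=6, p3=1, p4=1, p5=3, p6=3, p7=3)
step 4: fire α:  (p0=1, p1=1, p2=6, p3=1, p4=1, p5=3, p6=3, p7=3) → (p0=1, p1=1, p2=6, p3=1, p4=1, p5=3, p6=2, p7=3)
step 5: fire α:  (p0=1, p1=1, p2=6, p3=1, p4=1, p5=3, p6=2, p7=3) → (p0=1, p1=1, p2=6, p3=1, p4=1, p5=3, p6=1, p7=3)
step 6: fire β:  (p0=1, p1=1, p2=6, p3=1, p4=1, p5=3, p6=1, p7=3) → (p0=1, p1=1, p2=8, p3=0, p4=1, p5=3, p6=1, p7=4)
step 7: fire α:  (p0=1, p1=1, p2=8, p3=0, p4=1, p5=3, p6=1, p7=4) → (p0=1, p1=1, p2=8, p3=0, p4=1, p5=3, p6=0, p7=4)

(p0=1, p1=1, p2=8, p3=0, p4=1, p5=3, p6=0, p7=4)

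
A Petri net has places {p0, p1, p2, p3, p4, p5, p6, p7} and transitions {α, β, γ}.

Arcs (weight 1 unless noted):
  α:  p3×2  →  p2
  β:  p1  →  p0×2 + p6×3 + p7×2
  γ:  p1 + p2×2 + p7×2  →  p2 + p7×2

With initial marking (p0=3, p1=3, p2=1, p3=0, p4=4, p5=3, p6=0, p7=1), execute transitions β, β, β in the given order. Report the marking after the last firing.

(p0=9, p1=0, p2=1, p3=0, p4=4, p5=3, p6=9, p7=7)

step 1: fire β:  (p0=3, p1=3, p2=1, p3=0, p4=4, p5=3, p6=0, p7=1) → (p0=5, p1=2, p2=1, p3=0, p4=4, p5=3, p6=3, p7=3)
step 2: fire β:  (p0=5, p1=2, p2=1, p3=0, p4=4, p5=3, p6=3, p7=3) → (p0=7, p1=1, p2=1, p3=0, p4=4, p5=3, p6=6, p7=5)
step 3: fire β:  (p0=7, p1=1, p2=1, p3=0, p4=4, p5=3, p6=6, p7=5) → (p0=9, p1=0, p2=1, p3=0, p4=4, p5=3, p6=9, p7=7)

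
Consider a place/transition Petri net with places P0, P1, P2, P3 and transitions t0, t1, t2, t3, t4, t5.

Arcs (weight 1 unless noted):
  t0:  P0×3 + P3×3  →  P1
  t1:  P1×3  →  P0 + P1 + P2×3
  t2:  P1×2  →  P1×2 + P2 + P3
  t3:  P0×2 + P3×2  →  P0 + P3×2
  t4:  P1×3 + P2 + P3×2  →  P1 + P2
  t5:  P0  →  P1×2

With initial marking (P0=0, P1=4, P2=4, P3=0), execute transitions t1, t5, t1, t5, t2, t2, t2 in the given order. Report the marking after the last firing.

(P0=0, P1=4, P2=13, P3=3)

step 1: fire t1:  (P0=0, P1=4, P2=4, P3=0) → (P0=1, P1=2, P2=7, P3=0)
step 2: fire t5:  (P0=1, P1=2, P2=7, P3=0) → (P0=0, P1=4, P2=7, P3=0)
step 3: fire t1:  (P0=0, P1=4, P2=7, P3=0) → (P0=1, P1=2, P2=10, P3=0)
step 4: fire t5:  (P0=1, P1=2, P2=10, P3=0) → (P0=0, P1=4, P2=10, P3=0)
step 5: fire t2:  (P0=0, P1=4, P2=10, P3=0) → (P0=0, P1=4, P2=11, P3=1)
step 6: fire t2:  (P0=0, P1=4, P2=11, P3=1) → (P0=0, P1=4, P2=12, P3=2)
step 7: fire t2:  (P0=0, P1=4, P2=12, P3=2) → (P0=0, P1=4, P2=13, P3=3)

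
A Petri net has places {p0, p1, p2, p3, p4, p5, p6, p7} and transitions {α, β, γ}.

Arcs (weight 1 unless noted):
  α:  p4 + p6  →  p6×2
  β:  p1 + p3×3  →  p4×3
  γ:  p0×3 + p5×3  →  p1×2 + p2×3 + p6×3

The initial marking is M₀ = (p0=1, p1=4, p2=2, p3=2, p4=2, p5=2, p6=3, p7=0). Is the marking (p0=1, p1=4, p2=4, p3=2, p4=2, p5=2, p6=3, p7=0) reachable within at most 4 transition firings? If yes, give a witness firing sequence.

NO — not reachable within 4 firings

depth 0: 1 marking
depth 1: 2 markings reached so far
depth 2: 3 markings reached so far
depth 3: 3 markings reached so far
(frontier empty at depth 3; search complete)
target is not among the 3 markings reachable within 4 steps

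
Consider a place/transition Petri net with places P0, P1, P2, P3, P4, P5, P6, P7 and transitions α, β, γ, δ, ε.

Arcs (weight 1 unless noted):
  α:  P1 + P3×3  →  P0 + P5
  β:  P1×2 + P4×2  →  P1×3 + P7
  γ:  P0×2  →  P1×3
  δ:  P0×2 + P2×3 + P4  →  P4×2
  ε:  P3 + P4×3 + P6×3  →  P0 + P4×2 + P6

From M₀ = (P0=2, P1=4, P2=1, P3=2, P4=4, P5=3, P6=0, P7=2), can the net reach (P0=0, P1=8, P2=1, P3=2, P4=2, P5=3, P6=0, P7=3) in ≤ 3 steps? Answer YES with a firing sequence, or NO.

YES — reachable via ⟨β, γ⟩ (2 firings)

step 1: fire β:  (P0=2, P1=4, P2=1, P3=2, P4=4, P5=3, P6=0, P7=2) → (P0=2, P1=5, P2=1, P3=2, P4=2, P5=3, P6=0, P7=3)
step 2: fire γ:  (P0=2, P1=5, P2=1, P3=2, P4=2, P5=3, P6=0, P7=3) → (P0=0, P1=8, P2=1, P3=2, P4=2, P5=3, P6=0, P7=3)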